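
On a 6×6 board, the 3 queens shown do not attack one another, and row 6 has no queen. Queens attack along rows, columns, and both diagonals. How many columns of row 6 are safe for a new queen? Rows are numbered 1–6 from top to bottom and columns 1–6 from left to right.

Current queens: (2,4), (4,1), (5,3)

2

(2,4) attacks row 6 at column 4.
(4,1) attacks row 6 at column 1 and diagonals 3.
(5,3) attacks row 6 at column 3 and diagonals 2, 4.
Attacked columns: {1, 2, 3, 4}. Safe: {5, 6}.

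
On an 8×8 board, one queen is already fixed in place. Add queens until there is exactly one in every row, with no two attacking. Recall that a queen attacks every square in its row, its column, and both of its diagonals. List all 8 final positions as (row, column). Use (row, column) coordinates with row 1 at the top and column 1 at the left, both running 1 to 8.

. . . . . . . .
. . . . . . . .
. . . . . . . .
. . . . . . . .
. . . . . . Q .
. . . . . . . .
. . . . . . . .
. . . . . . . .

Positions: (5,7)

(1,8) (2,2) (3,4) (4,1) (5,7) (6,5) (7,3) (8,6)

Row 1: attacked by (5,7)→{3,7}. Safe: 1, 2, 4, 5, 6, 8. Place at column 8.
Row 2: attacked by (1,8)→{7,8}; (5,7)→{4,7}. Safe: 1, 2, 3, 5, 6. Place at column 2.
Row 3: attacked by (1,8)→{6,8}; (2,2)→{1,2,3}; (5,7)→{5,7}. Safe: 4. Place at column 4.
Row 4: attacked by (1,8)→{5,8}; (2,2)→{2,4}; (3,4)→{3,4,5}; (5,7)→{6,7,8}. Safe: 1. Place at column 1.
Row 6: attacked by (1,8)→{3,8}; (2,2)→{2,6}; (3,4)→{1,4,7}; (4,1)→{1,3}; (5,7)→{6,7,8}. Safe: 5. Place at column 5.
Row 7: attacked by (1,8)→{2,8}; (2,2)→{2,7}; (3,4)→{4,8}; (4,1)→{1,4}; (5,7)→{5,7}; (6,5)→{4,5,6}. Safe: 3. Place at column 3.
Row 8: attacked by (1,8)→{1,8}; (2,2)→{2,8}; (3,4)→{4}; (4,1)→{1,5}; (5,7)→{4,7}; (6,5)→{3,5,7}; (7,3)→{2,3,4}. Safe: 6. Place at column 6.
Columns [8, 2, 4, 1, 7, 5, 3, 6], r−c [-7, 0, -1, 3, -2, 1, 4, 2], r+c [9, 4, 7, 5, 12, 11, 10, 14] are all distinct, so no two queens attack.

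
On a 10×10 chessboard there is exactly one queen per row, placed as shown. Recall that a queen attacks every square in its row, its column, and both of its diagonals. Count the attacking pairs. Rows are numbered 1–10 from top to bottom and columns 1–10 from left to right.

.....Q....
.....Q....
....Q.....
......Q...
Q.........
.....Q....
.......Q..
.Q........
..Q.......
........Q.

6

Same column: (1,6)–(2,6) (column 6); (1,6)–(6,6) (column 6); (2,6)–(6,6) (column 6).
Same diagonal: (2,6)–(3,5) (|2−3| = |6−5| = 1); (6,6)–(9,3) (|6−9| = |6−3| = 3); (8,2)–(9,3) (|8−9| = |2−3| = 1).
Total attacking pairs: 6.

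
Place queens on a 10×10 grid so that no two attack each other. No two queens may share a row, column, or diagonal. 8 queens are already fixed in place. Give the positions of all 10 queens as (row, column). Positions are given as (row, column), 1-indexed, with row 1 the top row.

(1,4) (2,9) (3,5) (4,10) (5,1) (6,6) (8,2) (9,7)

(1,4) (2,9) (3,5) (4,10) (5,1) (6,6) (7,8) (8,2) (9,7) (10,3)

Row 7: attacked by (1,4)→{4,10}; (2,9)→{4,9}; (3,5)→{1,5,9}; (4,10)→{7,10}; (5,1)→{1,3}; (6,6)→{5,6,7}; (8,2)→{1,2,3}; (9,7)→{5,7,9}. Safe: 8. Place at column 8.
Row 10: attacked by (1,4)→{4}; (2,9)→{1,9}; (3,5)→{5}; (4,10)→{4,10}; (5,1)→{1,6}; (6,6)→{2,6,10}; (7,8)→{5,8}; (8,2)→{2,4}; (9,7)→{6,7,8}. Safe: 3. Place at column 3.
Columns [4, 9, 5, 10, 1, 6, 8, 2, 7, 3], r−c [-3, -7, -2, -6, 4, 0, -1, 6, 2, 7], r+c [5, 11, 8, 14, 6, 12, 15, 10, 16, 13] are all distinct, so no two queens attack.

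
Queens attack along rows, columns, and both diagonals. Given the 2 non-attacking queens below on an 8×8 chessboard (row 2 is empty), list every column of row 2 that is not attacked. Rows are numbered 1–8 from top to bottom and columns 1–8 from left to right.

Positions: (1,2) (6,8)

(1,2) attacks row 2 at column 2 and diagonals 1, 3.
(6,8) attacks row 2 at column 8 and diagonals 4.
Attacked columns: {1, 2, 3, 4, 8}. Safe: {5, 6, 7}.

columns 5, 6, 7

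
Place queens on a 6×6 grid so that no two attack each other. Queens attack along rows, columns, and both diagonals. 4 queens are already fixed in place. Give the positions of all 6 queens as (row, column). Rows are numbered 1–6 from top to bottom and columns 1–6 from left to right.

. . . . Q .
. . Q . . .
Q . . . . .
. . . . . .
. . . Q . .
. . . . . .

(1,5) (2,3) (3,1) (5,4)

Row 4: attacked by (1,5)→{2,5}; (2,3)→{1,3,5}; (3,1)→{1,2}; (5,4)→{3,4,5}. Safe: 6. Place at column 6.
Row 6: attacked by (1,5)→{5}; (2,3)→{3}; (3,1)→{1,4}; (4,6)→{4,6}; (5,4)→{3,4,5}. Safe: 2. Place at column 2.
Columns [5, 3, 1, 6, 4, 2], r−c [-4, -1, 2, -2, 1, 4], r+c [6, 5, 4, 10, 9, 8] are all distinct, so no two queens attack.

(1,5) (2,3) (3,1) (4,6) (5,4) (6,2)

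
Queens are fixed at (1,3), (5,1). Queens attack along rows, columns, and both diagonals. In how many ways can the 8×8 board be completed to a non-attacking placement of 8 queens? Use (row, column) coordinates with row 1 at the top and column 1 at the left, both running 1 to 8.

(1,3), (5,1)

Branch on row 2: col 5 → 2; col 6 → 1; col 7 → 0; col 8 → 1.
Sum: 2 + 1 + 0 + 1 = 4.

4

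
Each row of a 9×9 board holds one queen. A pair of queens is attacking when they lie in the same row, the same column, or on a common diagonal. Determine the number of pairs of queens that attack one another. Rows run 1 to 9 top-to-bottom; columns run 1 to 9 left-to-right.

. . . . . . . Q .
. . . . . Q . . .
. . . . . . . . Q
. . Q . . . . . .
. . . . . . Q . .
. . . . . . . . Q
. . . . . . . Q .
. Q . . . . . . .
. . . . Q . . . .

Same column: (1,8)–(7,8) (column 8); (3,9)–(6,9) (column 9).
Same diagonal: (3,9)–(5,7) (|3−5| = |9−7| = 2); (6,9)–(7,8) (|6−7| = |9−8| = 1).
Total attacking pairs: 4.

4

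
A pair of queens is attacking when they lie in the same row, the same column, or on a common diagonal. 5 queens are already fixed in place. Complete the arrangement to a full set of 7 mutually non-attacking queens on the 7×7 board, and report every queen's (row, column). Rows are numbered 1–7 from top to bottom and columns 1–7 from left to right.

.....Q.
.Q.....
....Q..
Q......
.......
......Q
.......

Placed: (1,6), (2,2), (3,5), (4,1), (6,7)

Row 5: attacked by (1,6)→{2,6}; (2,2)→{2,5}; (3,5)→{3,5,7}; (4,1)→{1,2}; (6,7)→{6,7}. Safe: 4. Place at column 4.
Row 7: attacked by (1,6)→{6}; (2,2)→{2,7}; (3,5)→{1,5}; (4,1)→{1,4}; (5,4)→{2,4,6}; (6,7)→{6,7}. Safe: 3. Place at column 3.
Columns [6, 2, 5, 1, 4, 7, 3], r−c [-5, 0, -2, 3, 1, -1, 4], r+c [7, 4, 8, 5, 9, 13, 10] are all distinct, so no two queens attack.

(1,6) (2,2) (3,5) (4,1) (5,4) (6,7) (7,3)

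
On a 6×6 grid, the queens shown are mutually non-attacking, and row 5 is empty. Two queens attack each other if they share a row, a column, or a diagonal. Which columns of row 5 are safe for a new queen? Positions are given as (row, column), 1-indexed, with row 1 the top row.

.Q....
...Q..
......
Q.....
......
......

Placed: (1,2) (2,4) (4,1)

columns 3, 5

(1,2) attacks row 5 at column 2 and diagonals 6.
(2,4) attacks row 5 at column 4 and diagonals 1.
(4,1) attacks row 5 at column 1 and diagonals 2.
Attacked columns: {1, 2, 4, 6}. Safe: {3, 5}.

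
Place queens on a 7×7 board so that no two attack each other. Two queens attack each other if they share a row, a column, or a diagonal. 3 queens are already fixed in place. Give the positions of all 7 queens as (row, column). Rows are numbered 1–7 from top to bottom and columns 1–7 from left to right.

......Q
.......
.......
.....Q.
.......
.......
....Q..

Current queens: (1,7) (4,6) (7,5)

Row 2: attacked by (1,7)→{6,7}; (4,6)→{4,6}; (7,5)→{5}. Safe: 1, 2, 3. Place at column 2.
Row 3: attacked by (1,7)→{5,7}; (2,2)→{1,2,3}; (4,6)→{5,6,7}; (7,5)→{1,5}. Safe: 4. Place at column 4.
Row 5: attacked by (1,7)→{3,7}; (2,2)→{2,5}; (3,4)→{2,4,6}; (4,6)→{5,6,7}; (7,5)→{3,5,7}. Safe: 1. Place at column 1.
Row 6: attacked by (1,7)→{2,7}; (2,2)→{2,6}; (3,4)→{1,4,7}; (4,6)→{4,6}; (5,1)→{1,2}; (7,5)→{4,5,6}. Safe: 3. Place at column 3.
Columns [7, 2, 4, 6, 1, 3, 5], r−c [-6, 0, -1, -2, 4, 3, 2], r+c [8, 4, 7, 10, 6, 9, 12] are all distinct, so no two queens attack.

(1,7) (2,2) (3,4) (4,6) (5,1) (6,3) (7,5)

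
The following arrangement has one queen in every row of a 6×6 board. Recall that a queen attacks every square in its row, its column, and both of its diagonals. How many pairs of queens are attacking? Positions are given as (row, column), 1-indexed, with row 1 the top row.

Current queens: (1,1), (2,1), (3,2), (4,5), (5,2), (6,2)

5

Same column: (1,1)–(2,1) (column 1); (3,2)–(5,2) (column 2); (3,2)–(6,2) (column 2); (5,2)–(6,2) (column 2).
Same diagonal: (2,1)–(3,2) (|2−3| = |1−2| = 1).
Total attacking pairs: 5.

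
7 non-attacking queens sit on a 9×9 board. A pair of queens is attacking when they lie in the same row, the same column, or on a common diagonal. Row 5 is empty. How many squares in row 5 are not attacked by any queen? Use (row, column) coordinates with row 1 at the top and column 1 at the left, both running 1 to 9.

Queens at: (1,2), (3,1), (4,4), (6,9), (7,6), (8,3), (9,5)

(1,2) attacks row 5 at column 2 and diagonals 6.
(3,1) attacks row 5 at column 1 and diagonals 3.
(4,4) attacks row 5 at column 4 and diagonals 3, 5.
(6,9) attacks row 5 at column 9 and diagonals 8.
(7,6) attacks row 5 at column 6 and diagonals 4, 8.
(8,3) attacks row 5 at column 3 and diagonals 6.
(9,5) attacks row 5 at column 5 and diagonals 1, 9.
Attacked columns: {1, 2, 3, 4, 5, 6, 8, 9}. Safe: {7}.

1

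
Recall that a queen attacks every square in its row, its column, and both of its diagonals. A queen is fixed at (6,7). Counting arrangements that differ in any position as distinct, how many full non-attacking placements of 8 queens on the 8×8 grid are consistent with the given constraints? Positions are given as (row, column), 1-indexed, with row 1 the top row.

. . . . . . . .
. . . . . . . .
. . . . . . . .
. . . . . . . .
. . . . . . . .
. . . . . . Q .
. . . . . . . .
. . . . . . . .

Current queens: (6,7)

14

Branch on row 1: col 1 → 1; col 3 → 4; col 4 → 3; col 5 → 3; col 6 → 2; col 8 → 1.
Sum: 1 + 4 + 3 + 3 + 2 + 1 = 14.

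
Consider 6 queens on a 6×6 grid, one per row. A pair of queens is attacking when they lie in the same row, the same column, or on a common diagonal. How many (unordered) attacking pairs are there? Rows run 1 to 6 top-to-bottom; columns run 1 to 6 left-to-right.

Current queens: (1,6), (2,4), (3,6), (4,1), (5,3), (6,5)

1

Same column: (1,6)–(3,6) (column 6).
Total attacking pairs: 1.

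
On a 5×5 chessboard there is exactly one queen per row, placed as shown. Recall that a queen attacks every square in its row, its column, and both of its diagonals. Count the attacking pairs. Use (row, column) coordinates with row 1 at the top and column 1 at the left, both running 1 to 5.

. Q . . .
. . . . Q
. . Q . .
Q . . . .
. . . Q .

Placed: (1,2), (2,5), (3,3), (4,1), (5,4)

All columns are distinct and no two queens satisfy |Δrow| = |Δcol|, so no pair attacks.

0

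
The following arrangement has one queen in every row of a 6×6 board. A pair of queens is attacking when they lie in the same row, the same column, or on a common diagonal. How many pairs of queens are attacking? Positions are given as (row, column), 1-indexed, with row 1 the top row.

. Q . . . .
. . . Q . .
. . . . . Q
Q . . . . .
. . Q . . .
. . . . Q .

0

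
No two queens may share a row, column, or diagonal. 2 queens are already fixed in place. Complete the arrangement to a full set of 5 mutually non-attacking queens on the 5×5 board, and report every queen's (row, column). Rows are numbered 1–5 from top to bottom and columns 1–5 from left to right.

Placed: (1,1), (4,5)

Row 2: attacked by (1,1)→{1,2}; (4,5)→{3,5}. Safe: 4. Place at column 4.
Row 3: attacked by (1,1)→{1,3}; (2,4)→{3,4,5}; (4,5)→{4,5}. Safe: 2. Place at column 2.
Row 5: attacked by (1,1)→{1,5}; (2,4)→{1,4}; (3,2)→{2,4}; (4,5)→{4,5}. Safe: 3. Place at column 3.
Columns [1, 4, 2, 5, 3], r−c [0, -2, 1, -1, 2], r+c [2, 6, 5, 9, 8] are all distinct, so no two queens attack.

(1,1) (2,4) (3,2) (4,5) (5,3)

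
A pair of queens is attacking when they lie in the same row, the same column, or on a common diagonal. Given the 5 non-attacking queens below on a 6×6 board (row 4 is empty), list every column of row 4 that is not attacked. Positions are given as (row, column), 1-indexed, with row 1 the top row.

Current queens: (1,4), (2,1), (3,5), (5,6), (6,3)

(1,4) attacks row 4 at column 4 and diagonals 1.
(2,1) attacks row 4 at column 1 and diagonals 3.
(3,5) attacks row 4 at column 5 and diagonals 4, 6.
(5,6) attacks row 4 at column 6 and diagonals 5.
(6,3) attacks row 4 at column 3 and diagonals 1, 5.
Attacked columns: {1, 3, 4, 5, 6}. Safe: {2}.

columns 2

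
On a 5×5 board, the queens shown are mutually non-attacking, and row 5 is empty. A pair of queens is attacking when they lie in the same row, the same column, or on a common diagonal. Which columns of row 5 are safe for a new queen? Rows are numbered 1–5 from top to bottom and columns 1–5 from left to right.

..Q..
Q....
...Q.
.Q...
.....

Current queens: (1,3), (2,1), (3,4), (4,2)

columns 5

(1,3) attacks row 5 at column 3.
(2,1) attacks row 5 at column 1 and diagonals 4.
(3,4) attacks row 5 at column 4 and diagonals 2.
(4,2) attacks row 5 at column 2 and diagonals 1, 3.
Attacked columns: {1, 2, 3, 4}. Safe: {5}.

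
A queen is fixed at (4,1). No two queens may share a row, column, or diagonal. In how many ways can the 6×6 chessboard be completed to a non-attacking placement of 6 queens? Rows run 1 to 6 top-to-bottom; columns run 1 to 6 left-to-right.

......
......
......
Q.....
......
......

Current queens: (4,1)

1

Branch on row 1: col 2 → 1; col 3 → 0; col 5 → 0; col 6 → 0.
Sum: 1 + 0 + 0 + 0 = 1.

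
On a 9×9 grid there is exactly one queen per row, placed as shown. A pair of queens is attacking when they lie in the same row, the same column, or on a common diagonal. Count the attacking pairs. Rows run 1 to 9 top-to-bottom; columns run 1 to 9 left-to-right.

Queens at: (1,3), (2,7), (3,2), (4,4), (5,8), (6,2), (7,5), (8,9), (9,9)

Same column: (3,2)–(6,2) (column 2); (8,9)–(9,9) (column 9).
Same diagonal: (4,4)–(6,2) (|4−6| = |4−2| = 2); (4,4)–(9,9) (|4−9| = |4−9| = 5).
Total attacking pairs: 4.

4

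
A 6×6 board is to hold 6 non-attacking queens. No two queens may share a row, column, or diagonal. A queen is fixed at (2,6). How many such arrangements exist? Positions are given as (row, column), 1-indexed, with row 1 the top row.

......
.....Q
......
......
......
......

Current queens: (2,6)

Branch on row 1: col 1 → 0; col 2 → 0; col 3 → 1; col 4 → 0.
Sum: 0 + 0 + 1 + 0 = 1.

1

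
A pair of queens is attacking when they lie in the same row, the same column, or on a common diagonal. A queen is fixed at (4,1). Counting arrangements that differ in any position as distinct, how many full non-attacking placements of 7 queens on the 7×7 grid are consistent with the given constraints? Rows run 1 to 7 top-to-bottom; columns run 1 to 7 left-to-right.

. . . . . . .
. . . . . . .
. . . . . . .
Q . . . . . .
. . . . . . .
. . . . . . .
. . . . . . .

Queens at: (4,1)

Branch on row 1: col 2 → 2; col 3 → 1; col 5 → 0; col 6 → 2; col 7 → 1.
Sum: 2 + 1 + 0 + 2 + 1 = 6.

6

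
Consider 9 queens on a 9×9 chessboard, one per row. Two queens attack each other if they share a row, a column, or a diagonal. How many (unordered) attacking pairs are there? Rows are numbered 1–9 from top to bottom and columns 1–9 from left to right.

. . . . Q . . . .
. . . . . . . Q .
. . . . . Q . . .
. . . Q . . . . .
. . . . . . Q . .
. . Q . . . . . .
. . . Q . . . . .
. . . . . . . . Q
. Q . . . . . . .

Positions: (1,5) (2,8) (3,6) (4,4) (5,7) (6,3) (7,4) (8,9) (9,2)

4

Same column: (4,4)–(7,4) (column 4).
Same diagonal: (3,6)–(6,3) (|3−6| = |6−3| = 3); (6,3)–(7,4) (|6−7| = |3−4| = 1); (7,4)–(9,2) (|7−9| = |4−2| = 2).
Total attacking pairs: 4.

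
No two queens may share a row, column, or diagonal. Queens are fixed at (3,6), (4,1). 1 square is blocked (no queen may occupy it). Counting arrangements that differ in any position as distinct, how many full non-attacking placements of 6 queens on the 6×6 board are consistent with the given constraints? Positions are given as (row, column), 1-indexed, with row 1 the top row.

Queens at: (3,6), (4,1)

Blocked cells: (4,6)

1

Branch on row 1: col 2 → 1; col 3 → 0; col 5 → 0.
Sum: 1 + 0 + 0 = 1.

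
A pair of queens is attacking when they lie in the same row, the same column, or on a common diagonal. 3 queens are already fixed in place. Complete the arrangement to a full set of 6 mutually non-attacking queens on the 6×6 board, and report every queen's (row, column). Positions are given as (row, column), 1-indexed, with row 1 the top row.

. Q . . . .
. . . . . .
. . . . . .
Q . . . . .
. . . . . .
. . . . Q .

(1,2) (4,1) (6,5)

Row 2: attacked by (1,2)→{1,2,3}; (4,1)→{1,3}; (6,5)→{1,5}. Safe: 4, 6. Place at column 4.
Row 3: attacked by (1,2)→{2,4}; (2,4)→{3,4,5}; (4,1)→{1,2}; (6,5)→{2,5}. Safe: 6. Place at column 6.
Row 5: attacked by (1,2)→{2,6}; (2,4)→{1,4}; (3,6)→{4,6}; (4,1)→{1,2}; (6,5)→{4,5,6}. Safe: 3. Place at column 3.
Columns [2, 4, 6, 1, 3, 5], r−c [-1, -2, -3, 3, 2, 1], r+c [3, 6, 9, 5, 8, 11] are all distinct, so no two queens attack.

(1,2) (2,4) (3,6) (4,1) (5,3) (6,5)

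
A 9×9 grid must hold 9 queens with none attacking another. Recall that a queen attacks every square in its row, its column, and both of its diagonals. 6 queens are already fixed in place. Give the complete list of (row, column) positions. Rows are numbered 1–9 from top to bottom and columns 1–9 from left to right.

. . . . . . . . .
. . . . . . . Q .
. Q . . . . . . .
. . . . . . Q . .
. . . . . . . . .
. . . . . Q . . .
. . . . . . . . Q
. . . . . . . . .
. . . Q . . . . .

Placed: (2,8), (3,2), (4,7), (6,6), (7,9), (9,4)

(1,5) (2,8) (3,2) (4,7) (5,3) (6,6) (7,9) (8,1) (9,4)

Row 1: attacked by (2,8)→{7,8,9}; (3,2)→{2,4}; (4,7)→{4,7}; (6,6)→{1,6}; (7,9)→{3,9}; (9,4)→{4}. Safe: 5. Place at column 5.
Row 5: attacked by (1,5)→{1,5,9}; (2,8)→{5,8}; (3,2)→{2,4}; (4,7)→{6,7,8}; (6,6)→{5,6,7}; (7,9)→{7,9}; (9,4)→{4,8}. Safe: 3. Place at column 3.
Row 8: attacked by (1,5)→{5}; (2,8)→{2,8}; (3,2)→{2,7}; (4,7)→{3,7}; (5,3)→{3,6}; (6,6)→{4,6,8}; (7,9)→{8,9}; (9,4)→{3,4,5}. Safe: 1. Place at column 1.
Columns [5, 8, 2, 7, 3, 6, 9, 1, 4], r−c [-4, -6, 1, -3, 2, 0, -2, 7, 5], r+c [6, 10, 5, 11, 8, 12, 16, 9, 13] are all distinct, so no two queens attack.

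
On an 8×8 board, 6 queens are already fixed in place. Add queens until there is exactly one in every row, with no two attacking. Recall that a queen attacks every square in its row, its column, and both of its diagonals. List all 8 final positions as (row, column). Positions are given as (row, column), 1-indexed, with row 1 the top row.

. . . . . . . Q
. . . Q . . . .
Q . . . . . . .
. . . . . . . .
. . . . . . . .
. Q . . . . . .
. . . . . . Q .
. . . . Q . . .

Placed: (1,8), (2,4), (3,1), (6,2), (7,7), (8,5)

(1,8) (2,4) (3,1) (4,3) (5,6) (6,2) (7,7) (8,5)

Row 4: attacked by (1,8)→{5,8}; (2,4)→{2,4,6}; (3,1)→{1,2}; (6,2)→{2,4}; (7,7)→{4,7}; (8,5)→{1,5}. Safe: 3. Place at column 3.
Row 5: attacked by (1,8)→{4,8}; (2,4)→{1,4,7}; (3,1)→{1,3}; (4,3)→{2,3,4}; (6,2)→{1,2,3}; (7,7)→{5,7}; (8,5)→{2,5,8}. Safe: 6. Place at column 6.
Columns [8, 4, 1, 3, 6, 2, 7, 5], r−c [-7, -2, 2, 1, -1, 4, 0, 3], r+c [9, 6, 4, 7, 11, 8, 14, 13] are all distinct, so no two queens attack.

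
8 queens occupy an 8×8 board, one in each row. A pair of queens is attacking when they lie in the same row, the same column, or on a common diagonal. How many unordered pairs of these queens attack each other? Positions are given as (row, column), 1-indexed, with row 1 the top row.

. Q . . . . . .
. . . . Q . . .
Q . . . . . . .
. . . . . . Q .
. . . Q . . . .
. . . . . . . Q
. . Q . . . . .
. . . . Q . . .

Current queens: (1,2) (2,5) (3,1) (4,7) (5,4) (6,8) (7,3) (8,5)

Same column: (2,5)–(8,5) (column 5).
Same diagonal: (2,5)–(4,7) (|2−4| = |5−7| = 2).
Total attacking pairs: 2.

2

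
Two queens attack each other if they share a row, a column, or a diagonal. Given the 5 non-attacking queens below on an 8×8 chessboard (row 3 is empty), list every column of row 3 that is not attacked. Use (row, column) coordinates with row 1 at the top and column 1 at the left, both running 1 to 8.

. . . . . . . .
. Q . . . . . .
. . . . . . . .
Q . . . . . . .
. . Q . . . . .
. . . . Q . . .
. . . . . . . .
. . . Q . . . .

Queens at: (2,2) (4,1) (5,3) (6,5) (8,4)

columns 6, 7

(2,2) attacks row 3 at column 2 and diagonals 1, 3.
(4,1) attacks row 3 at column 1 and diagonals 2.
(5,3) attacks row 3 at column 3 and diagonals 1, 5.
(6,5) attacks row 3 at column 5 and diagonals 2, 8.
(8,4) attacks row 3 at column 4.
Attacked columns: {1, 2, 3, 4, 5, 8}. Safe: {6, 7}.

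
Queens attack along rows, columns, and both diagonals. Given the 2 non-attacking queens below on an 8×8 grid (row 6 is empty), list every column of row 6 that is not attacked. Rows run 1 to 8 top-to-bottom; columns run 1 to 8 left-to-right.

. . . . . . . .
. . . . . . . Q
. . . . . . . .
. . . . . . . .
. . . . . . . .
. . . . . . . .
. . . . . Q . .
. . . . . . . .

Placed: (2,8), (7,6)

columns 1, 2, 3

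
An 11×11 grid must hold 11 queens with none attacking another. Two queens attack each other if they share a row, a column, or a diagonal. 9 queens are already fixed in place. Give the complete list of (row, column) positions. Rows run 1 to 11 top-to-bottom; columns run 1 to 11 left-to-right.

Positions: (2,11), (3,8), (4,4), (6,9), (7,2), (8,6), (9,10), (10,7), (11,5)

(1,3) (2,11) (3,8) (4,4) (5,1) (6,9) (7,2) (8,6) (9,10) (10,7) (11,5)

Row 1: attacked by (2,11)→{10,11}; (3,8)→{6,8,10}; (4,4)→{1,4,7}; (6,9)→{4,9}; (7,2)→{2,8}; (8,6)→{6}; (9,10)→{2,10}; (10,7)→{7}; (11,5)→{5}. Safe: 3. Place at column 3.
Row 5: attacked by (1,3)→{3,7}; (2,11)→{8,11}; (3,8)→{6,8,10}; (4,4)→{3,4,5}; (6,9)→{8,9,10}; (7,2)→{2,4}; (8,6)→{3,6,9}; (9,10)→{6,10}; (10,7)→{2,7}; (11,5)→{5,11}. Safe: 1. Place at column 1.
Columns [3, 11, 8, 4, 1, 9, 2, 6, 10, 7, 5], r−c [-2, -9, -5, 0, 4, -3, 5, 2, -1, 3, 6], r+c [4, 13, 11, 8, 6, 15, 9, 14, 19, 17, 16] are all distinct, so no two queens attack.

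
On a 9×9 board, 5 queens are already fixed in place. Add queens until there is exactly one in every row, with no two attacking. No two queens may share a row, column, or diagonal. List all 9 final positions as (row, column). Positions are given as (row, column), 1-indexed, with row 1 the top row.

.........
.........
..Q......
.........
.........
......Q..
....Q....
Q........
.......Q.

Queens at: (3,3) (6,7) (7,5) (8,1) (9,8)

Row 1: attacked by (3,3)→{1,3,5}; (6,7)→{2,7}; (7,5)→{5}; (8,1)→{1,8}; (9,8)→{8}. Safe: 4, 6, 9. Place at column 4.
Row 2: attacked by (1,4)→{3,4,5}; (3,3)→{2,3,4}; (6,7)→{3,7}; (7,5)→{5}; (8,1)→{1,7}; (9,8)→{1,8}. Safe: 6, 9. Place at column 9.
Row 4: attacked by (1,4)→{1,4,7}; (2,9)→{7,9}; (3,3)→{2,3,4}; (6,7)→{5,7,9}; (7,5)→{2,5,8}; (8,1)→{1,5}; (9,8)→{3,8}. Safe: 6. Place at column 6.
Row 5: attacked by (1,4)→{4,8}; (2,9)→{6,9}; (3,3)→{1,3,5}; (4,6)→{5,6,7}; (6,7)→{6,7,8}; (7,5)→{3,5,7}; (8,1)→{1,4}; (9,8)→{4,8}. Safe: 2. Place at column 2.
Columns [4, 9, 3, 6, 2, 7, 5, 1, 8], r−c [-3, -7, 0, -2, 3, -1, 2, 7, 1], r+c [5, 11, 6, 10, 7, 13, 12, 9, 17] are all distinct, so no two queens attack.

(1,4) (2,9) (3,3) (4,6) (5,2) (6,7) (7,5) (8,1) (9,8)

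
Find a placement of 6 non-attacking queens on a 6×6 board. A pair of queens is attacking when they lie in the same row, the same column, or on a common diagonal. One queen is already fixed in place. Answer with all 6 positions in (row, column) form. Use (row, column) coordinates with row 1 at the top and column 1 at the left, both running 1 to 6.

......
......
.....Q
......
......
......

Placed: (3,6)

Row 1: attacked by (3,6)→{4,6}. Safe: 1, 2, 3, 5. Place at column 2.
Row 2: attacked by (1,2)→{1,2,3}; (3,6)→{5,6}. Safe: 4. Place at column 4.
Row 4: attacked by (1,2)→{2,5}; (2,4)→{2,4,6}; (3,6)→{5,6}. Safe: 1, 3. Place at column 1.
Row 5: attacked by (1,2)→{2,6}; (2,4)→{1,4}; (3,6)→{4,6}; (4,1)→{1,2}. Safe: 3, 5. Place at column 3.
Row 6: attacked by (1,2)→{2}; (2,4)→{4}; (3,6)→{3,6}; (4,1)→{1,3}; (5,3)→{2,3,4}. Safe: 5. Place at column 5.
Columns [2, 4, 6, 1, 3, 5], r−c [-1, -2, -3, 3, 2, 1], r+c [3, 6, 9, 5, 8, 11] are all distinct, so no two queens attack.

(1,2) (2,4) (3,6) (4,1) (5,3) (6,5)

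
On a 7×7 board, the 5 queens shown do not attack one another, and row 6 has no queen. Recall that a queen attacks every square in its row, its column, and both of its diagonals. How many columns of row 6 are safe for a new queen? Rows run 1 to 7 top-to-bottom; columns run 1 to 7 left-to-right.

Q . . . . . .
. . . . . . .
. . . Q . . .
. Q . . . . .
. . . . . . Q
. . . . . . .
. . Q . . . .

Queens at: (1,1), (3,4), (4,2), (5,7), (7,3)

1

(1,1) attacks row 6 at column 1 and diagonals 6.
(3,4) attacks row 6 at column 4 and diagonals 1, 7.
(4,2) attacks row 6 at column 2 and diagonals 4.
(5,7) attacks row 6 at column 7 and diagonals 6.
(7,3) attacks row 6 at column 3 and diagonals 2, 4.
Attacked columns: {1, 2, 3, 4, 6, 7}. Safe: {5}.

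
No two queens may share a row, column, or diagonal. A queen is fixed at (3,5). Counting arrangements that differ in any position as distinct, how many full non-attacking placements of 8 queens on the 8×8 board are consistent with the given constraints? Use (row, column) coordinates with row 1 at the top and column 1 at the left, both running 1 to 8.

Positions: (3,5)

Branch on row 1: col 1 → 1; col 2 → 1; col 4 → 6; col 6 → 3; col 8 → 1.
Sum: 1 + 1 + 6 + 3 + 1 = 12.

12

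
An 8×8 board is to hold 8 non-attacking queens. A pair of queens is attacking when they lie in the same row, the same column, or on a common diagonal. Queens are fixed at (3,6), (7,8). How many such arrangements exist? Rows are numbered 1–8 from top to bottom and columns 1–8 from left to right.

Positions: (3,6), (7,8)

2

Branch on row 1: col 1 → 0; col 3 → 0; col 5 → 1; col 7 → 1.
Sum: 0 + 0 + 1 + 1 = 2.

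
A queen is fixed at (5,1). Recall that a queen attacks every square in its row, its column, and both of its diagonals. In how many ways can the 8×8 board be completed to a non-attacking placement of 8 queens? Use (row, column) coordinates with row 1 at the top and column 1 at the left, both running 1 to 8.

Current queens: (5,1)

Branch on row 1: col 2 → 3; col 3 → 4; col 4 → 5; col 6 → 4; col 7 → 1; col 8 → 1.
Sum: 3 + 4 + 5 + 4 + 1 + 1 = 18.

18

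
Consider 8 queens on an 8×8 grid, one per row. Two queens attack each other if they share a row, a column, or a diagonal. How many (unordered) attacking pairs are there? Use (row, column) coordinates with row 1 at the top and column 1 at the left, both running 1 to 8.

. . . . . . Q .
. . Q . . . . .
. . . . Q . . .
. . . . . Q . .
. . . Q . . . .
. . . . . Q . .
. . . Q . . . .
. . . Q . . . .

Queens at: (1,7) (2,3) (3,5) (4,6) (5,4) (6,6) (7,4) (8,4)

7

Same column: (4,6)–(6,6) (column 6); (5,4)–(7,4) (column 4); (5,4)–(8,4) (column 4); (7,4)–(8,4) (column 4).
Same diagonal: (1,7)–(3,5) (|1−3| = |7−5| = 2); (3,5)–(4,6) (|3−4| = |5−6| = 1); (6,6)–(8,4) (|6−8| = |6−4| = 2).
Total attacking pairs: 7.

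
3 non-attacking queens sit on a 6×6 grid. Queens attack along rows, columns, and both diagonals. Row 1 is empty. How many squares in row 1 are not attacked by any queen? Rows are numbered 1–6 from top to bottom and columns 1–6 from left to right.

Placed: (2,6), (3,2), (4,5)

2

(2,6) attacks row 1 at column 6 and diagonals 5.
(3,2) attacks row 1 at column 2 and diagonals 4.
(4,5) attacks row 1 at column 5 and diagonals 2.
Attacked columns: {2, 4, 5, 6}. Safe: {1, 3}.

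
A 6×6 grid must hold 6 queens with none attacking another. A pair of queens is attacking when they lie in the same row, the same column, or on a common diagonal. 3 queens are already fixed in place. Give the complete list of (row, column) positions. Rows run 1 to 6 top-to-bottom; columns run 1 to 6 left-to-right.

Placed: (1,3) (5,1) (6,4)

(1,3) (2,6) (3,2) (4,5) (5,1) (6,4)

Row 2: attacked by (1,3)→{2,3,4}; (5,1)→{1,4}; (6,4)→{4}. Safe: 5, 6. Place at column 6.
Row 3: attacked by (1,3)→{1,3,5}; (2,6)→{5,6}; (5,1)→{1,3}; (6,4)→{1,4}. Safe: 2. Place at column 2.
Row 4: attacked by (1,3)→{3,6}; (2,6)→{4,6}; (3,2)→{1,2,3}; (5,1)→{1,2}; (6,4)→{2,4,6}. Safe: 5. Place at column 5.
Columns [3, 6, 2, 5, 1, 4], r−c [-2, -4, 1, -1, 4, 2], r+c [4, 8, 5, 9, 6, 10] are all distinct, so no two queens attack.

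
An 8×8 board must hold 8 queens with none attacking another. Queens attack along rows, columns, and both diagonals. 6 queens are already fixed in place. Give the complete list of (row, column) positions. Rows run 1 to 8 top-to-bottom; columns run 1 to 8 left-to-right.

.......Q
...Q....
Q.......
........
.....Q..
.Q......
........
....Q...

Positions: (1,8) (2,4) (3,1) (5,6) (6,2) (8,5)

(1,8) (2,4) (3,1) (4,3) (5,6) (6,2) (7,7) (8,5)

Row 4: attacked by (1,8)→{5,8}; (2,4)→{2,4,6}; (3,1)→{1,2}; (5,6)→{5,6,7}; (6,2)→{2,4}; (8,5)→{1,5}. Safe: 3. Place at column 3.
Row 7: attacked by (1,8)→{2,8}; (2,4)→{4}; (3,1)→{1,5}; (4,3)→{3,6}; (5,6)→{4,6,8}; (6,2)→{1,2,3}; (8,5)→{4,5,6}. Safe: 7. Place at column 7.
Columns [8, 4, 1, 3, 6, 2, 7, 5], r−c [-7, -2, 2, 1, -1, 4, 0, 3], r+c [9, 6, 4, 7, 11, 8, 14, 13] are all distinct, so no two queens attack.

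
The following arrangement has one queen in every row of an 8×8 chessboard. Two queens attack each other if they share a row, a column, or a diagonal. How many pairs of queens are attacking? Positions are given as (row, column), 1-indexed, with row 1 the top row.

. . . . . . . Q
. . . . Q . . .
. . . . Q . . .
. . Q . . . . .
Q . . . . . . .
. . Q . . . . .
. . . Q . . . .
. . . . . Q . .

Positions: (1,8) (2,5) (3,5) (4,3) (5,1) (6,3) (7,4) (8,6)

Same column: (2,5)–(3,5) (column 5); (4,3)–(6,3) (column 3).
Same diagonal: (1,8)–(6,3) (|1−6| = |8−3| = 5); (2,5)–(4,3) (|2−4| = |5−3| = 2); (6,3)–(7,4) (|6−7| = |3−4| = 1).
Total attacking pairs: 5.

5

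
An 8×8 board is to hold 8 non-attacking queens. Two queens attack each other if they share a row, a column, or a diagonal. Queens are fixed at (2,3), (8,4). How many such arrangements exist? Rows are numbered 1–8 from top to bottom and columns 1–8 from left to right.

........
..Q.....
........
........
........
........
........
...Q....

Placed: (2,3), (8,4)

Branch on row 1: col 1 → 0; col 5 → 1; col 6 → 2; col 7 → 2; col 8 → 1.
Sum: 0 + 1 + 2 + 2 + 1 = 6.

6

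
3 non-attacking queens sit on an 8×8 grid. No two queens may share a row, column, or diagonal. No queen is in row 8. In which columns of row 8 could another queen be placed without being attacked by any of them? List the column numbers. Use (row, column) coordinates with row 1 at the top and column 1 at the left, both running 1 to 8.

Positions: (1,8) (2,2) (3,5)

columns 3, 4, 6, 7

(1,8) attacks row 8 at column 8 and diagonals 1.
(2,2) attacks row 8 at column 2 and diagonals 8.
(3,5) attacks row 8 at column 5.
Attacked columns: {1, 2, 5, 8}. Safe: {3, 4, 6, 7}.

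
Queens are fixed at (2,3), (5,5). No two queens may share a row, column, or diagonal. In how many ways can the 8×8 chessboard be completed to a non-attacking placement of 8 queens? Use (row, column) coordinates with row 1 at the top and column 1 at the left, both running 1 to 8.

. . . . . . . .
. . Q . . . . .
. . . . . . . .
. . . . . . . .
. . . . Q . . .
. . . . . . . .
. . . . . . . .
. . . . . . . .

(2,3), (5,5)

3

Branch on row 1: col 6 → 2; col 7 → 1; col 8 → 0.
Sum: 2 + 1 + 0 = 3.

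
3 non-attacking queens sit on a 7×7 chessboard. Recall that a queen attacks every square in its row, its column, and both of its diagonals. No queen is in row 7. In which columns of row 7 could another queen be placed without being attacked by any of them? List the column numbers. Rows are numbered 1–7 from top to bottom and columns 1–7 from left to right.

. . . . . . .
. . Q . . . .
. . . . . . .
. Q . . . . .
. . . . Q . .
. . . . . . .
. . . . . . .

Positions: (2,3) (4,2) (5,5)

(2,3) attacks row 7 at column 3.
(4,2) attacks row 7 at column 2 and diagonals 5.
(5,5) attacks row 7 at column 5 and diagonals 3, 7.
Attacked columns: {2, 3, 5, 7}. Safe: {1, 4, 6}.

columns 1, 4, 6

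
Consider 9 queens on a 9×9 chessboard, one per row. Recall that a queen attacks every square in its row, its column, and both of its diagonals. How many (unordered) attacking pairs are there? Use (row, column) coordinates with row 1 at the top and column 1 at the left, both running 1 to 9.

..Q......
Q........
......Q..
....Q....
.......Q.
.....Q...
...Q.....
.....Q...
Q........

3

Same column: (2,1)–(9,1) (column 1); (6,6)–(8,6) (column 6).
Same diagonal: (3,7)–(9,1) (|3−9| = |7−1| = 6).
Total attacking pairs: 3.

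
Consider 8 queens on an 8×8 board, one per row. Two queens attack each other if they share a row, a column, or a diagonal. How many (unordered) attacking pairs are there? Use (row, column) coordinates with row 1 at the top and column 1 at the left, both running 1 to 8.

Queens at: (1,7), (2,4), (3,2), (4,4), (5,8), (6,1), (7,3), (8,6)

2

Same column: (2,4)–(4,4) (column 4).
Same diagonal: (1,7)–(4,4) (|1−4| = |7−4| = 3).
Total attacking pairs: 2.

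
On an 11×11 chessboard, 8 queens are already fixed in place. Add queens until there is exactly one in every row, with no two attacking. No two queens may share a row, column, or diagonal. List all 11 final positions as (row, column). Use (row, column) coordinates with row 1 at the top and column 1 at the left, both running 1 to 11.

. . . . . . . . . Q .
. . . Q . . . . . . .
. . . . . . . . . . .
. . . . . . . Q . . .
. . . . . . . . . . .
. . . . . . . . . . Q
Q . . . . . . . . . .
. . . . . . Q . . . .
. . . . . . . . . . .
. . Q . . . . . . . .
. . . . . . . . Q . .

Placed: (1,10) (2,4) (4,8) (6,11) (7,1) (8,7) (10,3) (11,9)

(1,10) (2,4) (3,6) (4,8) (5,2) (6,11) (7,1) (8,7) (9,5) (10,3) (11,9)

Row 3: attacked by (1,10)→{8,10}; (2,4)→{3,4,5}; (4,8)→{7,8,9}; (6,11)→{8,11}; (7,1)→{1,5}; (8,7)→{2,7}; (10,3)→{3,10}; (11,9)→{1,9}. Safe: 6. Place at column 6.
Row 5: attacked by (1,10)→{6,10}; (2,4)→{1,4,7}; (3,6)→{4,6,8}; (4,8)→{7,8,9}; (6,11)→{10,11}; (7,1)→{1,3}; (8,7)→{4,7,10}; (10,3)→{3,8}; (11,9)→{3,9}. Safe: 2, 5. Place at column 2.
Row 9: attacked by (1,10)→{2,10}; (2,4)→{4,11}; (3,6)→{6}; (4,8)→{3,8}; (5,2)→{2,6}; (6,11)→{8,11}; (7,1)→{1,3}; (8,7)→{6,7,8}; (10,3)→{2,3,4}; (11,9)→{7,9,11}. Safe: 5. Place at column 5.
Columns [10, 4, 6, 8, 2, 11, 1, 7, 5, 3, 9], r−c [-9, -2, -3, -4, 3, -5, 6, 1, 4, 7, 2], r+c [11, 6, 9, 12, 7, 17, 8, 15, 14, 13, 20] are all distinct, so no two queens attack.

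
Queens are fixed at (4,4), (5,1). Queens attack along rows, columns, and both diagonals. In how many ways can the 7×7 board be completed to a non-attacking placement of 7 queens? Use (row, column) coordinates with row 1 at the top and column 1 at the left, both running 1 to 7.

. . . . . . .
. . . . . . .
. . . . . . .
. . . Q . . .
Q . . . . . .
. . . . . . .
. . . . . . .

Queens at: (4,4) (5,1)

2

Branch on row 1: col 2 → 1; col 3 → 0; col 6 → 1.
Sum: 1 + 0 + 1 = 2.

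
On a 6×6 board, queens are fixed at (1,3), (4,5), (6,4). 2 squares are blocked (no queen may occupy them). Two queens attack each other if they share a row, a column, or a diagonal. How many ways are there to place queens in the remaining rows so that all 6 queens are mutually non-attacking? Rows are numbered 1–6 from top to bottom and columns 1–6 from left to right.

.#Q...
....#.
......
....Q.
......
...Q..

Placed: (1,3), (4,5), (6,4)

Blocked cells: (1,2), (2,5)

1

Branch on row 2: col 1 → 0; col 6 → 1.
Sum: 0 + 1 = 1.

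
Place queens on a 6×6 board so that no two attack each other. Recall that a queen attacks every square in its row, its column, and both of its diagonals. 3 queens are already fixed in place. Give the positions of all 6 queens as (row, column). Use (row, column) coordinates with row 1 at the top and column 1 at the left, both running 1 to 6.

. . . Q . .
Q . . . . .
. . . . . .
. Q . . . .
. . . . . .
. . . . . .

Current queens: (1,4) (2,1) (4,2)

(1,4) (2,1) (3,5) (4,2) (5,6) (6,3)

Row 3: attacked by (1,4)→{2,4,6}; (2,1)→{1,2}; (4,2)→{1,2,3}. Safe: 5. Place at column 5.
Row 5: attacked by (1,4)→{4}; (2,1)→{1,4}; (3,5)→{3,5}; (4,2)→{1,2,3}. Safe: 6. Place at column 6.
Row 6: attacked by (1,4)→{4}; (2,1)→{1,5}; (3,5)→{2,5}; (4,2)→{2,4}; (5,6)→{5,6}. Safe: 3. Place at column 3.
Columns [4, 1, 5, 2, 6, 3], r−c [-3, 1, -2, 2, -1, 3], r+c [5, 3, 8, 6, 11, 9] are all distinct, so no two queens attack.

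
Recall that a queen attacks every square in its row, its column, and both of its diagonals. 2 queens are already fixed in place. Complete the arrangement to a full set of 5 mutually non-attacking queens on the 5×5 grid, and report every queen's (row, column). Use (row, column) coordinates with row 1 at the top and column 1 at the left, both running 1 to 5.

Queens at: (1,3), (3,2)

(1,3) (2,5) (3,2) (4,4) (5,1)

Row 2: attacked by (1,3)→{2,3,4}; (3,2)→{1,2,3}. Safe: 5. Place at column 5.
Row 4: attacked by (1,3)→{3}; (2,5)→{3,5}; (3,2)→{1,2,3}. Safe: 4. Place at column 4.
Row 5: attacked by (1,3)→{3}; (2,5)→{2,5}; (3,2)→{2,4}; (4,4)→{3,4,5}. Safe: 1. Place at column 1.
Columns [3, 5, 2, 4, 1], r−c [-2, -3, 1, 0, 4], r+c [4, 7, 5, 8, 6] are all distinct, so no two queens attack.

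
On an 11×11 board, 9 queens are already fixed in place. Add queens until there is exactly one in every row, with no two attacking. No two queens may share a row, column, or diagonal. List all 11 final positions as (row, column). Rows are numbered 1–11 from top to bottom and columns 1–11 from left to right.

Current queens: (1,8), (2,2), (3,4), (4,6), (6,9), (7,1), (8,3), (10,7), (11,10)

(1,8) (2,2) (3,4) (4,6) (5,11) (6,9) (7,1) (8,3) (9,5) (10,7) (11,10)

Row 5: attacked by (1,8)→{4,8}; (2,2)→{2,5}; (3,4)→{2,4,6}; (4,6)→{5,6,7}; (6,9)→{8,9,10}; (7,1)→{1,3}; (8,3)→{3,6}; (10,7)→{2,7}; (11,10)→{4,10}. Safe: 11. Place at column 11.
Row 9: attacked by (1,8)→{8}; (2,2)→{2,9}; (3,4)→{4,10}; (4,6)→{1,6,11}; (5,11)→{7,11}; (6,9)→{6,9}; (7,1)→{1,3}; (8,3)→{2,3,4}; (10,7)→{6,7,8}; (11,10)→{8,10}. Safe: 5. Place at column 5.
Columns [8, 2, 4, 6, 11, 9, 1, 3, 5, 7, 10], r−c [-7, 0, -1, -2, -6, -3, 6, 5, 4, 3, 1], r+c [9, 4, 7, 10, 16, 15, 8, 11, 14, 17, 21] are all distinct, so no two queens attack.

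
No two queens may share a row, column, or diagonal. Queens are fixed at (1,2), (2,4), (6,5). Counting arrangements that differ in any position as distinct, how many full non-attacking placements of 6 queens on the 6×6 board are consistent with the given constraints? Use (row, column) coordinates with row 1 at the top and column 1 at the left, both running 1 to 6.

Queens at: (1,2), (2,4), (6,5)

Branch on row 3: col 1 → 0; col 6 → 1.
Sum: 0 + 1 = 1.

1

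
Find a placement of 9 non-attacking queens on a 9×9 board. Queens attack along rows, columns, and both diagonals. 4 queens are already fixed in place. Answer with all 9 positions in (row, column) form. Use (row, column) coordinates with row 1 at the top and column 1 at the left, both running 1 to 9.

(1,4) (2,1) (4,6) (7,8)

(1,4) (2,1) (3,3) (4,6) (5,9) (6,2) (7,8) (8,5) (9,7)

Row 3: attacked by (1,4)→{2,4,6}; (2,1)→{1,2}; (4,6)→{5,6,7}; (7,8)→{4,8}. Safe: 3, 9. Place at column 3.
Row 5: attacked by (1,4)→{4,8}; (2,1)→{1,4}; (3,3)→{1,3,5}; (4,6)→{5,6,7}; (7,8)→{6,8}. Safe: 2, 9. Place at column 9.
Row 6: attacked by (1,4)→{4,9}; (2,1)→{1,5}; (3,3)→{3,6}; (4,6)→{4,6,8}; (5,9)→{8,9}; (7,8)→{7,8,9}. Safe: 2. Place at column 2.
Row 8: attacked by (1,4)→{4}; (2,1)→{1,7}; (3,3)→{3,8}; (4,6)→{2,6}; (5,9)→{6,9}; (6,2)→{2,4}; (7,8)→{7,8,9}. Safe: 5. Place at column 5.
Row 9: attacked by (1,4)→{4}; (2,1)→{1,8}; (3,3)→{3,9}; (4,6)→{1,6}; (5,9)→{5,9}; (6,2)→{2,5}; (7,8)→{6,8}; (8,5)→{4,5,6}. Safe: 7. Place at column 7.
Columns [4, 1, 3, 6, 9, 2, 8, 5, 7], r−c [-3, 1, 0, -2, -4, 4, -1, 3, 2], r+c [5, 3, 6, 10, 14, 8, 15, 13, 16] are all distinct, so no two queens attack.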